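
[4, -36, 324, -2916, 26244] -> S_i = 4*-9^i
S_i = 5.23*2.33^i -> [5.23, 12.19, 28.39, 66.16, 154.14]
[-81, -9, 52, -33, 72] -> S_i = Random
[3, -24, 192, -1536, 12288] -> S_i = 3*-8^i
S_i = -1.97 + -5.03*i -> [-1.97, -7.0, -12.03, -17.06, -22.09]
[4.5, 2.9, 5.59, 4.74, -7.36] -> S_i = Random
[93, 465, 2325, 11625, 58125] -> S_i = 93*5^i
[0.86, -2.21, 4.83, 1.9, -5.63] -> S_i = Random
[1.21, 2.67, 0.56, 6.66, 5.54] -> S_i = Random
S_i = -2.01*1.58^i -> [-2.01, -3.18, -5.02, -7.93, -12.53]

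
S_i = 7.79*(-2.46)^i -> [7.79, -19.16, 47.14, -115.97, 285.28]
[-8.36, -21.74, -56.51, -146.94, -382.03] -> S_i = -8.36*2.60^i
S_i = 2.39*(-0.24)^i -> [2.39, -0.57, 0.14, -0.03, 0.01]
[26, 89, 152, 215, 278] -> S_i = 26 + 63*i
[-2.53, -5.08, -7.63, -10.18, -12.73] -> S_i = -2.53 + -2.55*i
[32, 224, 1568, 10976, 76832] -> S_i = 32*7^i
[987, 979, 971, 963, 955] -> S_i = 987 + -8*i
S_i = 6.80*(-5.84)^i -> [6.8, -39.71, 231.92, -1354.4, 7909.71]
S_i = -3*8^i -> [-3, -24, -192, -1536, -12288]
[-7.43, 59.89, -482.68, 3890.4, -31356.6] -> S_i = -7.43*(-8.06)^i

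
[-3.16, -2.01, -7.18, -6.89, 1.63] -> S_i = Random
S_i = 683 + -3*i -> [683, 680, 677, 674, 671]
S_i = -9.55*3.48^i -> [-9.55, -33.23, -115.65, -402.48, -1400.62]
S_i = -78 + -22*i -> [-78, -100, -122, -144, -166]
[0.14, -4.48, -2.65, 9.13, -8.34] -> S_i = Random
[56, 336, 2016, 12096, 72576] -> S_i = 56*6^i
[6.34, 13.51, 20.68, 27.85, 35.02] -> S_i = 6.34 + 7.17*i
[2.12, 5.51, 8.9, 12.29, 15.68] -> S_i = 2.12 + 3.39*i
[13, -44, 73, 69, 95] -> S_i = Random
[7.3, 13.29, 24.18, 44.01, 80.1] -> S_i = 7.30*1.82^i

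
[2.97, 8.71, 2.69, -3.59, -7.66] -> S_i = Random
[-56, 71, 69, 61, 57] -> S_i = Random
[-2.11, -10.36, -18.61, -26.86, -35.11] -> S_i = -2.11 + -8.25*i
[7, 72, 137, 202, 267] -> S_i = 7 + 65*i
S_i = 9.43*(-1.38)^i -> [9.43, -13.01, 17.96, -24.78, 34.2]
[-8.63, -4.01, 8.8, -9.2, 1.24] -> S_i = Random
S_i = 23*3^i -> [23, 69, 207, 621, 1863]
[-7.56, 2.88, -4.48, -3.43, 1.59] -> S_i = Random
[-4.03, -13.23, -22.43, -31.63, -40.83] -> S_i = -4.03 + -9.20*i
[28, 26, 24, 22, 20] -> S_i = 28 + -2*i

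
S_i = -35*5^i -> [-35, -175, -875, -4375, -21875]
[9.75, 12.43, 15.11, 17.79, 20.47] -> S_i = 9.75 + 2.68*i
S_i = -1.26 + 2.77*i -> [-1.26, 1.51, 4.28, 7.05, 9.82]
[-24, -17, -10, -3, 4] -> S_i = -24 + 7*i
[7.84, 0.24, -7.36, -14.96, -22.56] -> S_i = 7.84 + -7.60*i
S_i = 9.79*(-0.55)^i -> [9.79, -5.38, 2.96, -1.63, 0.9]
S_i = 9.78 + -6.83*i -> [9.78, 2.95, -3.88, -10.71, -17.54]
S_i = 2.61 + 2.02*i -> [2.61, 4.63, 6.65, 8.67, 10.69]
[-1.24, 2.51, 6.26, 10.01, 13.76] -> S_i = -1.24 + 3.75*i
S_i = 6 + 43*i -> [6, 49, 92, 135, 178]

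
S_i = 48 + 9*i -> [48, 57, 66, 75, 84]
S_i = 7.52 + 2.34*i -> [7.52, 9.86, 12.2, 14.54, 16.88]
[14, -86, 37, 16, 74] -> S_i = Random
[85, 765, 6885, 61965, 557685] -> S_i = 85*9^i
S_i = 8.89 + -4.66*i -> [8.89, 4.23, -0.43, -5.09, -9.75]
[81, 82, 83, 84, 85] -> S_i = 81 + 1*i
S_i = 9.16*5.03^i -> [9.16, 46.07, 231.76, 1165.73, 5863.64]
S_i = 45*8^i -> [45, 360, 2880, 23040, 184320]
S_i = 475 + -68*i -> [475, 407, 339, 271, 203]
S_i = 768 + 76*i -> [768, 844, 920, 996, 1072]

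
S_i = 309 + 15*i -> [309, 324, 339, 354, 369]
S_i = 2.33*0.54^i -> [2.33, 1.26, 0.68, 0.37, 0.2]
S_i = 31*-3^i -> [31, -93, 279, -837, 2511]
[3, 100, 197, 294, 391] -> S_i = 3 + 97*i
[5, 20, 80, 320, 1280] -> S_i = 5*4^i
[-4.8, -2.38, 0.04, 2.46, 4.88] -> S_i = -4.80 + 2.42*i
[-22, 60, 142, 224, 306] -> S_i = -22 + 82*i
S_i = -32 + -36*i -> [-32, -68, -104, -140, -176]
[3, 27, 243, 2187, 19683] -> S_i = 3*9^i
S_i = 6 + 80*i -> [6, 86, 166, 246, 326]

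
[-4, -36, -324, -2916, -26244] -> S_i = -4*9^i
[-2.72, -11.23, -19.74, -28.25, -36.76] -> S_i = -2.72 + -8.51*i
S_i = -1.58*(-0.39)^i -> [-1.58, 0.62, -0.24, 0.09, -0.04]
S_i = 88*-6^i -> [88, -528, 3168, -19008, 114048]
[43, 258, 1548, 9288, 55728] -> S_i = 43*6^i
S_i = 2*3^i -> [2, 6, 18, 54, 162]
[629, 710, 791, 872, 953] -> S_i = 629 + 81*i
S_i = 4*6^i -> [4, 24, 144, 864, 5184]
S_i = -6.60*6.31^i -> [-6.6, -41.65, -262.79, -1658.18, -10463.12]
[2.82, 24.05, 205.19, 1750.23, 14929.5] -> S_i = 2.82*8.53^i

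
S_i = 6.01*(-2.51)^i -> [6.01, -15.09, 37.86, -95.04, 238.54]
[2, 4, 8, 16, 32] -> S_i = 2*2^i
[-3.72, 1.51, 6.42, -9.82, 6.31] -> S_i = Random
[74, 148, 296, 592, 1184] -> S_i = 74*2^i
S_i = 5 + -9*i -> [5, -4, -13, -22, -31]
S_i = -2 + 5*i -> [-2, 3, 8, 13, 18]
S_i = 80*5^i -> [80, 400, 2000, 10000, 50000]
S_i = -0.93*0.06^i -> [-0.93, -0.06, -0.0, -0.0, -0.0]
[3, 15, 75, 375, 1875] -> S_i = 3*5^i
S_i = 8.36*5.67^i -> [8.36, 47.4, 268.76, 1523.9, 8640.49]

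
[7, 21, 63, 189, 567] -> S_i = 7*3^i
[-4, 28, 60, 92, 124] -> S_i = -4 + 32*i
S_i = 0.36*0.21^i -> [0.36, 0.08, 0.02, 0.0, 0.0]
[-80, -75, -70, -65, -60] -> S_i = -80 + 5*i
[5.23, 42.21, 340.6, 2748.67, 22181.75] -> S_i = 5.23*8.07^i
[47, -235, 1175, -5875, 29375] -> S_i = 47*-5^i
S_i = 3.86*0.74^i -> [3.86, 2.86, 2.11, 1.56, 1.16]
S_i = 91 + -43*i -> [91, 48, 5, -38, -81]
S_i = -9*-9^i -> [-9, 81, -729, 6561, -59049]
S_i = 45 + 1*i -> [45, 46, 47, 48, 49]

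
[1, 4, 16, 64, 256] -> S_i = 1*4^i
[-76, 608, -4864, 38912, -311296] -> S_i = -76*-8^i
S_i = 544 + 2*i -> [544, 546, 548, 550, 552]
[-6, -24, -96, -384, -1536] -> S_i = -6*4^i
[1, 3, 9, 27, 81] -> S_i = 1*3^i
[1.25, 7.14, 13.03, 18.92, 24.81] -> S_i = 1.25 + 5.89*i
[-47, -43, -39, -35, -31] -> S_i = -47 + 4*i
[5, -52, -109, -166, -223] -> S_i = 5 + -57*i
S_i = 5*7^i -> [5, 35, 245, 1715, 12005]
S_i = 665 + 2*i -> [665, 667, 669, 671, 673]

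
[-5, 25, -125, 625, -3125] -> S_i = -5*-5^i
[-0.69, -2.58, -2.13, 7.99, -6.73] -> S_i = Random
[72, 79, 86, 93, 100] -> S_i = 72 + 7*i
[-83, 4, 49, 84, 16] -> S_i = Random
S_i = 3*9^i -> [3, 27, 243, 2187, 19683]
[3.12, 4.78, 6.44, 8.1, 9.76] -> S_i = 3.12 + 1.66*i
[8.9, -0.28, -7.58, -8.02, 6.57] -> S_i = Random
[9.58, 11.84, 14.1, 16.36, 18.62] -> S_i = 9.58 + 2.26*i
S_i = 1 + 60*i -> [1, 61, 121, 181, 241]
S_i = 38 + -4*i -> [38, 34, 30, 26, 22]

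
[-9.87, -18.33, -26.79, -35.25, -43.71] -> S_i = -9.87 + -8.46*i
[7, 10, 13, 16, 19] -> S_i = 7 + 3*i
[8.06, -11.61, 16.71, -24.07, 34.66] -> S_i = 8.06*(-1.44)^i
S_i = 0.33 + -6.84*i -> [0.33, -6.51, -13.35, -20.19, -27.03]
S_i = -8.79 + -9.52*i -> [-8.79, -18.31, -27.83, -37.35, -46.87]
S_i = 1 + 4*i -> [1, 5, 9, 13, 17]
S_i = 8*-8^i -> [8, -64, 512, -4096, 32768]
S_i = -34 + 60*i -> [-34, 26, 86, 146, 206]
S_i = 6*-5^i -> [6, -30, 150, -750, 3750]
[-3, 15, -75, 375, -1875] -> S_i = -3*-5^i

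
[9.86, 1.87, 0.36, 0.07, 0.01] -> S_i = 9.86*0.19^i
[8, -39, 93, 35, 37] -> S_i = Random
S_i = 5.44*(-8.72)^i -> [5.44, -47.44, 413.65, -3607.02, 31453.2]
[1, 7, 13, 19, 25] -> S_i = 1 + 6*i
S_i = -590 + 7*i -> [-590, -583, -576, -569, -562]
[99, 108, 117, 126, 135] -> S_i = 99 + 9*i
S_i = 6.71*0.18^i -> [6.71, 1.21, 0.22, 0.04, 0.01]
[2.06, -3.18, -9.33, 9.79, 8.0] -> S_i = Random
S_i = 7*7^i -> [7, 49, 343, 2401, 16807]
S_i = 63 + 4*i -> [63, 67, 71, 75, 79]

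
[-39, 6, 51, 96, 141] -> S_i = -39 + 45*i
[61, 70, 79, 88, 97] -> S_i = 61 + 9*i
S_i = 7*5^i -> [7, 35, 175, 875, 4375]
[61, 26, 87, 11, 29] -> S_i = Random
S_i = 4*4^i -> [4, 16, 64, 256, 1024]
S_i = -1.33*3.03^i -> [-1.33, -4.03, -12.21, -37.0, -112.1]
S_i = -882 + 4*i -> [-882, -878, -874, -870, -866]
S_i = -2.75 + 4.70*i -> [-2.75, 1.95, 6.65, 11.35, 16.05]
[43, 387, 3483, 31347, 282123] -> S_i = 43*9^i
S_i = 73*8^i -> [73, 584, 4672, 37376, 299008]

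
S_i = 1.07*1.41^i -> [1.07, 1.51, 2.13, 3.0, 4.23]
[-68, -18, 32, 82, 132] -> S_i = -68 + 50*i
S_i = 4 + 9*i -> [4, 13, 22, 31, 40]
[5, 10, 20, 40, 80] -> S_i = 5*2^i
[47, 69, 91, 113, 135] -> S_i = 47 + 22*i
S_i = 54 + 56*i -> [54, 110, 166, 222, 278]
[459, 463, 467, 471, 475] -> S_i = 459 + 4*i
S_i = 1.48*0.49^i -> [1.48, 0.73, 0.36, 0.17, 0.09]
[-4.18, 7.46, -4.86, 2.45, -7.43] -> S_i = Random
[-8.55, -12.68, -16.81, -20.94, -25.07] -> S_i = -8.55 + -4.13*i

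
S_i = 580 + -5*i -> [580, 575, 570, 565, 560]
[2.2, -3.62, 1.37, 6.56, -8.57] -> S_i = Random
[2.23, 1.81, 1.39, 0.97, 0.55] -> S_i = 2.23 + -0.42*i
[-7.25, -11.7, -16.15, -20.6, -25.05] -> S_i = -7.25 + -4.45*i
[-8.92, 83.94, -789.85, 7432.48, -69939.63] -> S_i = -8.92*(-9.41)^i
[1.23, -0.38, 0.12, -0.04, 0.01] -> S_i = 1.23*(-0.31)^i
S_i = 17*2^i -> [17, 34, 68, 136, 272]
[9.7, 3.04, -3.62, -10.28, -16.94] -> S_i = 9.70 + -6.66*i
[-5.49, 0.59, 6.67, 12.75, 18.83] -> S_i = -5.49 + 6.08*i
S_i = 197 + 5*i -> [197, 202, 207, 212, 217]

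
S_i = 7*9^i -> [7, 63, 567, 5103, 45927]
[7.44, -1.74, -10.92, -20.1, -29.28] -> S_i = 7.44 + -9.18*i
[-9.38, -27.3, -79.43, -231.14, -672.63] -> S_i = -9.38*2.91^i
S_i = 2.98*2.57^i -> [2.98, 7.66, 19.68, 50.58, 130.0]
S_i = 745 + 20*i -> [745, 765, 785, 805, 825]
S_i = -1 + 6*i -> [-1, 5, 11, 17, 23]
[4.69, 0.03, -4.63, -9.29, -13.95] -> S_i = 4.69 + -4.66*i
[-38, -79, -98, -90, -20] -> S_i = Random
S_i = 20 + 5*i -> [20, 25, 30, 35, 40]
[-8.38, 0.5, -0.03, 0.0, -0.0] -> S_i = -8.38*(-0.06)^i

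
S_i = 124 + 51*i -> [124, 175, 226, 277, 328]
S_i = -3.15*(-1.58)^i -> [-3.15, 4.98, -7.86, 12.42, -19.63]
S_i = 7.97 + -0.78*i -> [7.97, 7.19, 6.41, 5.63, 4.85]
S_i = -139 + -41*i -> [-139, -180, -221, -262, -303]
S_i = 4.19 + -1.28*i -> [4.19, 2.91, 1.63, 0.35, -0.93]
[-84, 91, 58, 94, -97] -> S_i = Random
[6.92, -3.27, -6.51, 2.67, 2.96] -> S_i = Random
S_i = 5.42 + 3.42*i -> [5.42, 8.84, 12.26, 15.68, 19.1]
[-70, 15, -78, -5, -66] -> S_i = Random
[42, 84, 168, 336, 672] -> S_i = 42*2^i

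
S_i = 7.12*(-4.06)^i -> [7.12, -28.91, 117.36, -476.49, 1934.57]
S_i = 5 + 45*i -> [5, 50, 95, 140, 185]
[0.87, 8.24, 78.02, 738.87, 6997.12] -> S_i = 0.87*9.47^i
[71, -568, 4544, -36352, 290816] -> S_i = 71*-8^i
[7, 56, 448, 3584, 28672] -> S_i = 7*8^i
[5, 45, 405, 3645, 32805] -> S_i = 5*9^i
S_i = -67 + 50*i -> [-67, -17, 33, 83, 133]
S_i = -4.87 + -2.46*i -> [-4.87, -7.33, -9.79, -12.25, -14.71]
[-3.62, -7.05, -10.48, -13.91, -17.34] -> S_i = -3.62 + -3.43*i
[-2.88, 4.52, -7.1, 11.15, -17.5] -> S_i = -2.88*(-1.57)^i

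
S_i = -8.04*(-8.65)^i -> [-8.04, 69.55, -601.57, 5203.61, -45011.19]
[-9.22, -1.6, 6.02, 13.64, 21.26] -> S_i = -9.22 + 7.62*i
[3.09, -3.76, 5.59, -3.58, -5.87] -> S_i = Random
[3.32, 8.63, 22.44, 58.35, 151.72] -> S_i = 3.32*2.60^i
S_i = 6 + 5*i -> [6, 11, 16, 21, 26]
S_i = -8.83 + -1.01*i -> [-8.83, -9.84, -10.85, -11.86, -12.87]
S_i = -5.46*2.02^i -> [-5.46, -11.03, -22.28, -45.0, -90.91]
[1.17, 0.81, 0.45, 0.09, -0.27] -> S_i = 1.17 + -0.36*i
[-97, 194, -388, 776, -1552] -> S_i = -97*-2^i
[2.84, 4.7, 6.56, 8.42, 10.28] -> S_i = 2.84 + 1.86*i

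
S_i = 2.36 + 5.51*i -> [2.36, 7.87, 13.38, 18.89, 24.4]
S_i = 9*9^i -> [9, 81, 729, 6561, 59049]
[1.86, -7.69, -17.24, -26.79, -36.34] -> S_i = 1.86 + -9.55*i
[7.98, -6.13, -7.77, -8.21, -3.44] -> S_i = Random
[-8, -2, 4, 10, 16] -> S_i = -8 + 6*i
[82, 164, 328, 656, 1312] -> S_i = 82*2^i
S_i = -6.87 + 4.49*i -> [-6.87, -2.38, 2.11, 6.6, 11.09]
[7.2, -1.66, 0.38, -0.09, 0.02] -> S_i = 7.20*(-0.23)^i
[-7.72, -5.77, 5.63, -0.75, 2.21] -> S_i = Random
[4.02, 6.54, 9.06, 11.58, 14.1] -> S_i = 4.02 + 2.52*i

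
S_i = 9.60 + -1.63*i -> [9.6, 7.97, 6.34, 4.71, 3.08]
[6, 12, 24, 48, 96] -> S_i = 6*2^i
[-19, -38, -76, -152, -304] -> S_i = -19*2^i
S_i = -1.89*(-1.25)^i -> [-1.89, 2.36, -2.95, 3.69, -4.61]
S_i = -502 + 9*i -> [-502, -493, -484, -475, -466]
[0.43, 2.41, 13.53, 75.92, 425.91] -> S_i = 0.43*5.61^i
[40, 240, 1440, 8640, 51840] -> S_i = 40*6^i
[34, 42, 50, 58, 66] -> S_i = 34 + 8*i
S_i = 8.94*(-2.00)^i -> [8.94, -17.88, 35.76, -71.52, 143.04]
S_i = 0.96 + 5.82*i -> [0.96, 6.78, 12.6, 18.42, 24.24]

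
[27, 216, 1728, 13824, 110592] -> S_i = 27*8^i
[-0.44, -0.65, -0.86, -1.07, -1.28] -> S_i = -0.44 + -0.21*i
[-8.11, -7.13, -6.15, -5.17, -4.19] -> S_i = -8.11 + 0.98*i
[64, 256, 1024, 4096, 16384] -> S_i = 64*4^i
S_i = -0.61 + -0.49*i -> [-0.61, -1.1, -1.59, -2.08, -2.57]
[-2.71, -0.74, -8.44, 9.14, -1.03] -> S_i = Random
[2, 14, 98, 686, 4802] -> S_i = 2*7^i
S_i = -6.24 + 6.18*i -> [-6.24, -0.06, 6.12, 12.3, 18.48]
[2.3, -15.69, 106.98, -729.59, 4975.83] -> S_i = 2.30*(-6.82)^i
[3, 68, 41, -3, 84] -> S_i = Random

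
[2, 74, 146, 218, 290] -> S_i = 2 + 72*i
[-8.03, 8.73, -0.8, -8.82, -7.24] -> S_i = Random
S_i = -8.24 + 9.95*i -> [-8.24, 1.71, 11.66, 21.61, 31.56]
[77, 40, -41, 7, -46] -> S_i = Random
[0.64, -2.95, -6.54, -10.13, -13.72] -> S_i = 0.64 + -3.59*i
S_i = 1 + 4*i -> [1, 5, 9, 13, 17]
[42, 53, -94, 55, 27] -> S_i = Random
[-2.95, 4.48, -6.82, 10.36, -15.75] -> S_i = -2.95*(-1.52)^i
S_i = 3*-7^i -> [3, -21, 147, -1029, 7203]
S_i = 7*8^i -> [7, 56, 448, 3584, 28672]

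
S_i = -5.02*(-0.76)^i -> [-5.02, 3.82, -2.9, 2.2, -1.67]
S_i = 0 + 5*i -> [0, 5, 10, 15, 20]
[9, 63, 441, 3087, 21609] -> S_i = 9*7^i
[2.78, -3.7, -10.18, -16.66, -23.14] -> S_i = 2.78 + -6.48*i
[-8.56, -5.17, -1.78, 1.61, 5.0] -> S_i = -8.56 + 3.39*i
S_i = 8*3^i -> [8, 24, 72, 216, 648]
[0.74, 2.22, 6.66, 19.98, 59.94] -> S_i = 0.74*3.00^i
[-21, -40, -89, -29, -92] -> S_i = Random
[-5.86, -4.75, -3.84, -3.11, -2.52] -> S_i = -5.86*0.81^i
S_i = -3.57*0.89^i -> [-3.57, -3.18, -2.83, -2.52, -2.24]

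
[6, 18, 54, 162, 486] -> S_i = 6*3^i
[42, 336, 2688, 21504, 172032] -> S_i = 42*8^i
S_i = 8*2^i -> [8, 16, 32, 64, 128]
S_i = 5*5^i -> [5, 25, 125, 625, 3125]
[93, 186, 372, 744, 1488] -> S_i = 93*2^i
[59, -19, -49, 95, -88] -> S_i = Random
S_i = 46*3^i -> [46, 138, 414, 1242, 3726]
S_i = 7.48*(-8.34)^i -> [7.48, -62.38, 520.28, -4339.1, 36188.1]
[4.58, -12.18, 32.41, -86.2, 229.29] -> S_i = 4.58*(-2.66)^i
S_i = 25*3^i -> [25, 75, 225, 675, 2025]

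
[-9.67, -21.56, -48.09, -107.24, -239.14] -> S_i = -9.67*2.23^i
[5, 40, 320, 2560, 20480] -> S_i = 5*8^i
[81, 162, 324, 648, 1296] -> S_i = 81*2^i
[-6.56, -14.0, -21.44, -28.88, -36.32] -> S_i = -6.56 + -7.44*i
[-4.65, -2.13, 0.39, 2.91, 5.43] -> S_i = -4.65 + 2.52*i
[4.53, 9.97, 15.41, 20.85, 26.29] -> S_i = 4.53 + 5.44*i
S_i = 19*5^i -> [19, 95, 475, 2375, 11875]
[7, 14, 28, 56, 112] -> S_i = 7*2^i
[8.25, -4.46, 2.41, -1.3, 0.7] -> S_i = 8.25*(-0.54)^i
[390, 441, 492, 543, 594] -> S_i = 390 + 51*i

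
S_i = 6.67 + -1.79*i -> [6.67, 4.88, 3.09, 1.3, -0.49]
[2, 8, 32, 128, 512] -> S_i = 2*4^i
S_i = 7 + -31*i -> [7, -24, -55, -86, -117]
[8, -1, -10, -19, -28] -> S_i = 8 + -9*i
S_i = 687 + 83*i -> [687, 770, 853, 936, 1019]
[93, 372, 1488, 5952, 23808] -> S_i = 93*4^i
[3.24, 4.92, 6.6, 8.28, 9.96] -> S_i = 3.24 + 1.68*i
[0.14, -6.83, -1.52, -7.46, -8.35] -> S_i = Random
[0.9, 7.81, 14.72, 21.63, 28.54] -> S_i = 0.90 + 6.91*i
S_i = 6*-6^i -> [6, -36, 216, -1296, 7776]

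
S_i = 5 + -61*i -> [5, -56, -117, -178, -239]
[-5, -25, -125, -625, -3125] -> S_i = -5*5^i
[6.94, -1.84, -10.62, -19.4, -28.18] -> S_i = 6.94 + -8.78*i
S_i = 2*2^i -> [2, 4, 8, 16, 32]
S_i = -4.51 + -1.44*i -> [-4.51, -5.95, -7.39, -8.83, -10.27]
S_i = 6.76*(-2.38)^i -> [6.76, -16.09, 38.29, -91.13, 216.9]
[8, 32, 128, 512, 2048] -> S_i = 8*4^i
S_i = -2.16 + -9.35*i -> [-2.16, -11.51, -20.86, -30.21, -39.56]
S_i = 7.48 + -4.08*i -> [7.48, 3.4, -0.68, -4.76, -8.84]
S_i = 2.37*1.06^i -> [2.37, 2.51, 2.66, 2.82, 2.99]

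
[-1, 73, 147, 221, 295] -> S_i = -1 + 74*i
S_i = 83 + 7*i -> [83, 90, 97, 104, 111]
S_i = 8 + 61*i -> [8, 69, 130, 191, 252]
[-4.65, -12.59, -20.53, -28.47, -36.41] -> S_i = -4.65 + -7.94*i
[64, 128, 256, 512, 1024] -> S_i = 64*2^i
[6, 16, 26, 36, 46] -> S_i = 6 + 10*i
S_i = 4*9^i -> [4, 36, 324, 2916, 26244]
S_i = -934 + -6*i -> [-934, -940, -946, -952, -958]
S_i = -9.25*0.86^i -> [-9.25, -7.96, -6.84, -5.88, -5.06]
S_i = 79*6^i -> [79, 474, 2844, 17064, 102384]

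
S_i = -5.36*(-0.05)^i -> [-5.36, 0.27, -0.01, 0.0, -0.0]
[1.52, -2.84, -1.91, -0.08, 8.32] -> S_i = Random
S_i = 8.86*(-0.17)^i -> [8.86, -1.51, 0.26, -0.04, 0.01]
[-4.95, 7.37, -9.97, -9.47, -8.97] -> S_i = Random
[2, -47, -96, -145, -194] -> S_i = 2 + -49*i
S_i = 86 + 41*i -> [86, 127, 168, 209, 250]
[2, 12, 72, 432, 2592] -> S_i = 2*6^i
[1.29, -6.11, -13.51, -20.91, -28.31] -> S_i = 1.29 + -7.40*i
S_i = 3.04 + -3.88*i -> [3.04, -0.84, -4.72, -8.6, -12.48]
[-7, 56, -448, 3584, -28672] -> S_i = -7*-8^i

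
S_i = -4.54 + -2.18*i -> [-4.54, -6.72, -8.9, -11.08, -13.26]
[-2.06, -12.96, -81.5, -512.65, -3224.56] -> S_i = -2.06*6.29^i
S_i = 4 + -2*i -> [4, 2, 0, -2, -4]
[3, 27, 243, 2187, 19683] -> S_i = 3*9^i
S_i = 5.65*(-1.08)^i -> [5.65, -6.1, 6.59, -7.12, 7.69]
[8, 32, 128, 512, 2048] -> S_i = 8*4^i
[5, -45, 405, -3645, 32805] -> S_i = 5*-9^i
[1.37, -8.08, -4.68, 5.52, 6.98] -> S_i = Random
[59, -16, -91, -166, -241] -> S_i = 59 + -75*i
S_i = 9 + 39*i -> [9, 48, 87, 126, 165]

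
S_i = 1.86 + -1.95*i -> [1.86, -0.09, -2.04, -3.99, -5.94]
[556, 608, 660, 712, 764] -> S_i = 556 + 52*i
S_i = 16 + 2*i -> [16, 18, 20, 22, 24]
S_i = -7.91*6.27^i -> [-7.91, -49.6, -310.97, -1949.75, -12224.94]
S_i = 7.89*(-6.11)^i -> [7.89, -48.21, 294.55, -1799.7, 10996.18]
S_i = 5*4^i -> [5, 20, 80, 320, 1280]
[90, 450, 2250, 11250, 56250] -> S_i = 90*5^i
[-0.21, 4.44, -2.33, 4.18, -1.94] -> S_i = Random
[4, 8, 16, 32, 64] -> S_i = 4*2^i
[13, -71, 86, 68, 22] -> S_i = Random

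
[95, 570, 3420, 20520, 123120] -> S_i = 95*6^i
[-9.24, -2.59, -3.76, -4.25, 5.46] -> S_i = Random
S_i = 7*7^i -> [7, 49, 343, 2401, 16807]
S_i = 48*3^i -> [48, 144, 432, 1296, 3888]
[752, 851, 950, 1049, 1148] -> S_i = 752 + 99*i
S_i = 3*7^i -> [3, 21, 147, 1029, 7203]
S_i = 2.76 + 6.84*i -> [2.76, 9.6, 16.44, 23.28, 30.12]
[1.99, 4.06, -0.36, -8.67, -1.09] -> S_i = Random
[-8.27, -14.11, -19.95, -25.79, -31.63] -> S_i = -8.27 + -5.84*i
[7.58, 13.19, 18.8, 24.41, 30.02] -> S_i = 7.58 + 5.61*i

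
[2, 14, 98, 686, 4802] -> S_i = 2*7^i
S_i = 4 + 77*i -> [4, 81, 158, 235, 312]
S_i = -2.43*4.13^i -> [-2.43, -10.04, -41.45, -171.18, -706.98]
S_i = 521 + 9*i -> [521, 530, 539, 548, 557]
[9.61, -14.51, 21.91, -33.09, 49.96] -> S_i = 9.61*(-1.51)^i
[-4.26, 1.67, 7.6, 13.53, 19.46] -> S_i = -4.26 + 5.93*i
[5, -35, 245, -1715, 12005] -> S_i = 5*-7^i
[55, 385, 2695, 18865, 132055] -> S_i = 55*7^i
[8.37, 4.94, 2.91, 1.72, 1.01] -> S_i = 8.37*0.59^i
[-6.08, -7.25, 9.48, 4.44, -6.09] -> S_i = Random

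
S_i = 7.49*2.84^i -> [7.49, 21.27, 60.41, 171.57, 487.25]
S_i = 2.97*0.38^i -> [2.97, 1.13, 0.43, 0.16, 0.06]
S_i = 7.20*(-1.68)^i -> [7.2, -12.1, 20.32, -34.14, 57.35]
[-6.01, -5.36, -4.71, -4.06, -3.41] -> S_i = -6.01 + 0.65*i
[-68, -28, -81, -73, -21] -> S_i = Random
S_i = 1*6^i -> [1, 6, 36, 216, 1296]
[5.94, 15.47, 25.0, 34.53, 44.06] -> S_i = 5.94 + 9.53*i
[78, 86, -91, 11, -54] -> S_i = Random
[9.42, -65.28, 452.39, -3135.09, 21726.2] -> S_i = 9.42*(-6.93)^i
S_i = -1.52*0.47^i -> [-1.52, -0.71, -0.34, -0.16, -0.07]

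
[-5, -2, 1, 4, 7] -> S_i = -5 + 3*i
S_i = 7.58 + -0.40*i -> [7.58, 7.18, 6.78, 6.38, 5.98]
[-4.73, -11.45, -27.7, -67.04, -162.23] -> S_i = -4.73*2.42^i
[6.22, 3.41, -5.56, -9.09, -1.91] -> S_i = Random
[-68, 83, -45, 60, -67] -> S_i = Random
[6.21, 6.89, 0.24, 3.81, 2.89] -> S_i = Random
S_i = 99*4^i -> [99, 396, 1584, 6336, 25344]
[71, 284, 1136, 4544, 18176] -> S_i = 71*4^i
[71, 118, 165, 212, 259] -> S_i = 71 + 47*i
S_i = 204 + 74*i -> [204, 278, 352, 426, 500]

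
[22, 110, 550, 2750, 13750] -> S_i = 22*5^i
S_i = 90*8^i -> [90, 720, 5760, 46080, 368640]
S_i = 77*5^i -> [77, 385, 1925, 9625, 48125]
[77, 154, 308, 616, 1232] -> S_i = 77*2^i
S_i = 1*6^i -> [1, 6, 36, 216, 1296]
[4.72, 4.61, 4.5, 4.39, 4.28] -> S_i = 4.72 + -0.11*i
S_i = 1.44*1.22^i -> [1.44, 1.76, 2.14, 2.61, 3.19]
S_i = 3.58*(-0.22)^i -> [3.58, -0.79, 0.17, -0.04, 0.01]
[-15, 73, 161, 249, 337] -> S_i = -15 + 88*i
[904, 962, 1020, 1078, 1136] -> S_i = 904 + 58*i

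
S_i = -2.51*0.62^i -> [-2.51, -1.56, -0.96, -0.6, -0.37]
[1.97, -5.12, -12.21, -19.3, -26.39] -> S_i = 1.97 + -7.09*i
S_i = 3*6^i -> [3, 18, 108, 648, 3888]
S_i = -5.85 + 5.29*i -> [-5.85, -0.56, 4.73, 10.02, 15.31]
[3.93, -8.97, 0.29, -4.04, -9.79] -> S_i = Random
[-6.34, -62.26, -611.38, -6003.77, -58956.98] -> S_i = -6.34*9.82^i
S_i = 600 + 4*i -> [600, 604, 608, 612, 616]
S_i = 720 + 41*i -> [720, 761, 802, 843, 884]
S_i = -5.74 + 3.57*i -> [-5.74, -2.17, 1.4, 4.97, 8.54]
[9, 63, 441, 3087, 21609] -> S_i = 9*7^i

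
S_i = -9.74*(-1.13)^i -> [-9.74, 11.01, -12.44, 14.05, -15.88]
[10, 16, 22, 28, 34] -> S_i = 10 + 6*i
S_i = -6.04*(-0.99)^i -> [-6.04, 5.98, -5.92, 5.86, -5.8]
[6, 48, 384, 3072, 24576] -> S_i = 6*8^i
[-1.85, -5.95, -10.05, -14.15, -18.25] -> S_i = -1.85 + -4.10*i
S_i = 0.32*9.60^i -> [0.32, 3.07, 29.49, 283.12, 2717.91]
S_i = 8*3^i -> [8, 24, 72, 216, 648]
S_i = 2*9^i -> [2, 18, 162, 1458, 13122]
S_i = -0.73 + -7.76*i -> [-0.73, -8.49, -16.25, -24.01, -31.77]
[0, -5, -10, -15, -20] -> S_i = 0 + -5*i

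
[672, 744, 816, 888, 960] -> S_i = 672 + 72*i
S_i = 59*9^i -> [59, 531, 4779, 43011, 387099]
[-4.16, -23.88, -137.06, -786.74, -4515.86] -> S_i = -4.16*5.74^i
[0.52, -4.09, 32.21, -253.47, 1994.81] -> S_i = 0.52*(-7.87)^i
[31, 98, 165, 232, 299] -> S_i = 31 + 67*i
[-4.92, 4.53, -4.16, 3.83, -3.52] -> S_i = -4.92*(-0.92)^i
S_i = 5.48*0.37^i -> [5.48, 2.03, 0.75, 0.28, 0.1]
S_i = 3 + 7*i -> [3, 10, 17, 24, 31]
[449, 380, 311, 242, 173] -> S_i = 449 + -69*i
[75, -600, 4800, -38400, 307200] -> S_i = 75*-8^i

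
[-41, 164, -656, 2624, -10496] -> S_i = -41*-4^i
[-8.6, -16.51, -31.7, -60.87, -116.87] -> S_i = -8.60*1.92^i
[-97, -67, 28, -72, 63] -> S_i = Random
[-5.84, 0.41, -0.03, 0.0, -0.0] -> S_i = -5.84*(-0.07)^i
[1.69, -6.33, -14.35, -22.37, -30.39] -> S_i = 1.69 + -8.02*i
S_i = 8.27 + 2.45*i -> [8.27, 10.72, 13.17, 15.62, 18.07]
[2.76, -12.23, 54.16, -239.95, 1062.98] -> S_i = 2.76*(-4.43)^i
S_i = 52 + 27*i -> [52, 79, 106, 133, 160]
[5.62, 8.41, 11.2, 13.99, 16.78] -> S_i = 5.62 + 2.79*i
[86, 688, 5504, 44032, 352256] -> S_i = 86*8^i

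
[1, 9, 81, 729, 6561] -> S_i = 1*9^i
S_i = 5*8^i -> [5, 40, 320, 2560, 20480]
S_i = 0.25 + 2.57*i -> [0.25, 2.82, 5.39, 7.96, 10.53]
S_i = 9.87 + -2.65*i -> [9.87, 7.22, 4.57, 1.92, -0.73]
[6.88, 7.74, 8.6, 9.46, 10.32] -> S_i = 6.88 + 0.86*i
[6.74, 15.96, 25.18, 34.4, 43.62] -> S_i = 6.74 + 9.22*i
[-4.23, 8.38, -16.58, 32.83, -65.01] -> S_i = -4.23*(-1.98)^i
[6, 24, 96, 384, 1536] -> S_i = 6*4^i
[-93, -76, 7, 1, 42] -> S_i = Random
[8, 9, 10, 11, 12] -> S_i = 8 + 1*i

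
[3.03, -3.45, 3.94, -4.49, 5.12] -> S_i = 3.03*(-1.14)^i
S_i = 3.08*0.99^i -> [3.08, 3.05, 3.02, 2.99, 2.96]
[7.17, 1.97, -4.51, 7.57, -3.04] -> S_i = Random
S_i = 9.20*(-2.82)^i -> [9.2, -25.94, 73.16, -206.32, 581.81]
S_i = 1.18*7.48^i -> [1.18, 8.83, 66.02, 493.84, 3693.93]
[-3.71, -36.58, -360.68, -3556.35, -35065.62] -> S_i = -3.71*9.86^i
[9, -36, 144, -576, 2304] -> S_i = 9*-4^i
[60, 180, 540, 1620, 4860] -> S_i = 60*3^i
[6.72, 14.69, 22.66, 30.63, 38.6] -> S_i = 6.72 + 7.97*i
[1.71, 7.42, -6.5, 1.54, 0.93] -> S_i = Random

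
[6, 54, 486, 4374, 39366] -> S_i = 6*9^i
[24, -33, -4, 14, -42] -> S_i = Random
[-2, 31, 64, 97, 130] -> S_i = -2 + 33*i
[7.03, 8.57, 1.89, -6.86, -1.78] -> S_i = Random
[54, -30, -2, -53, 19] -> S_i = Random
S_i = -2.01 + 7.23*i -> [-2.01, 5.22, 12.45, 19.68, 26.91]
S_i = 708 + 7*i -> [708, 715, 722, 729, 736]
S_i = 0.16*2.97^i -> [0.16, 0.48, 1.41, 4.19, 12.45]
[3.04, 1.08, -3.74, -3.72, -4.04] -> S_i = Random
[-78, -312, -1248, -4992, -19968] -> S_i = -78*4^i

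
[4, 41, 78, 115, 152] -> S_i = 4 + 37*i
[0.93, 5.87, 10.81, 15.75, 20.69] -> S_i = 0.93 + 4.94*i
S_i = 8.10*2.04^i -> [8.1, 16.52, 33.71, 68.77, 140.28]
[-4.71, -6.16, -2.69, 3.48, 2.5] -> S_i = Random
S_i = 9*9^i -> [9, 81, 729, 6561, 59049]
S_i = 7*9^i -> [7, 63, 567, 5103, 45927]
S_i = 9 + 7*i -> [9, 16, 23, 30, 37]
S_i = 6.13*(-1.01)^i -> [6.13, -6.19, 6.25, -6.32, 6.38]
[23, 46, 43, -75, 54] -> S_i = Random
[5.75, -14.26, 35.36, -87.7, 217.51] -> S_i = 5.75*(-2.48)^i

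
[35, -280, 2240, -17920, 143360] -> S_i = 35*-8^i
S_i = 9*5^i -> [9, 45, 225, 1125, 5625]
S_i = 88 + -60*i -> [88, 28, -32, -92, -152]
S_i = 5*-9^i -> [5, -45, 405, -3645, 32805]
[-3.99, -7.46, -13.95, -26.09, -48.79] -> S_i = -3.99*1.87^i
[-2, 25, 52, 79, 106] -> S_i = -2 + 27*i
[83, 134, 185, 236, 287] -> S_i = 83 + 51*i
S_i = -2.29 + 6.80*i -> [-2.29, 4.51, 11.31, 18.11, 24.91]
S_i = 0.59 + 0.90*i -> [0.59, 1.49, 2.39, 3.29, 4.19]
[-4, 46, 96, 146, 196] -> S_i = -4 + 50*i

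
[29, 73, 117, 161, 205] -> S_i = 29 + 44*i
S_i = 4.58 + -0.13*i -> [4.58, 4.45, 4.32, 4.19, 4.06]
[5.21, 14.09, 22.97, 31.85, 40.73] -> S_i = 5.21 + 8.88*i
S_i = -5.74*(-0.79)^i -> [-5.74, 4.53, -3.58, 2.83, -2.24]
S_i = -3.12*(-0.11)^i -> [-3.12, 0.34, -0.04, 0.0, -0.0]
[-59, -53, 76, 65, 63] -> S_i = Random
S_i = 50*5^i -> [50, 250, 1250, 6250, 31250]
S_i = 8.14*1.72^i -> [8.14, 14.0, 24.08, 41.42, 71.24]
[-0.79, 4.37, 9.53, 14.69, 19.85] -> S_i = -0.79 + 5.16*i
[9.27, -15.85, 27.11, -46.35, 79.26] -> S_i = 9.27*(-1.71)^i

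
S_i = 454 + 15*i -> [454, 469, 484, 499, 514]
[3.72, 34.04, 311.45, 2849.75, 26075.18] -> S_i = 3.72*9.15^i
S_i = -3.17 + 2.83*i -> [-3.17, -0.34, 2.49, 5.32, 8.15]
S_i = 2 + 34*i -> [2, 36, 70, 104, 138]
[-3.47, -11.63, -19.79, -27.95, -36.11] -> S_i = -3.47 + -8.16*i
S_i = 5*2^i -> [5, 10, 20, 40, 80]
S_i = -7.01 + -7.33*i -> [-7.01, -14.34, -21.67, -29.0, -36.33]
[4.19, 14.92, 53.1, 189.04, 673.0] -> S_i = 4.19*3.56^i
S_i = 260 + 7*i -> [260, 267, 274, 281, 288]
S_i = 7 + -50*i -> [7, -43, -93, -143, -193]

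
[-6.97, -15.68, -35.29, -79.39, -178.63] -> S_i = -6.97*2.25^i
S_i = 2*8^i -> [2, 16, 128, 1024, 8192]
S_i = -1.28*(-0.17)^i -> [-1.28, 0.22, -0.04, 0.01, -0.0]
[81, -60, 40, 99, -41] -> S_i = Random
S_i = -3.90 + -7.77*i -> [-3.9, -11.67, -19.44, -27.21, -34.98]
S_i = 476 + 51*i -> [476, 527, 578, 629, 680]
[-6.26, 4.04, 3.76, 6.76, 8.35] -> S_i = Random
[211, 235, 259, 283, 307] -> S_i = 211 + 24*i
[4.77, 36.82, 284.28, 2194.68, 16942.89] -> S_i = 4.77*7.72^i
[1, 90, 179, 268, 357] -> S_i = 1 + 89*i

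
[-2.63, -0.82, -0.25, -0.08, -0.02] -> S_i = -2.63*0.31^i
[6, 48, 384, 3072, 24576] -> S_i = 6*8^i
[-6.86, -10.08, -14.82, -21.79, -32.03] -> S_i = -6.86*1.47^i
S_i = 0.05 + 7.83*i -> [0.05, 7.88, 15.71, 23.54, 31.37]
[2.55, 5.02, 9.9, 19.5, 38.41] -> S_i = 2.55*1.97^i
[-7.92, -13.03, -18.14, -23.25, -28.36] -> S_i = -7.92 + -5.11*i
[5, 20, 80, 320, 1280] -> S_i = 5*4^i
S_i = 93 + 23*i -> [93, 116, 139, 162, 185]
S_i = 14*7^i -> [14, 98, 686, 4802, 33614]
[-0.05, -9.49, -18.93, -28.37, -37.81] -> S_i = -0.05 + -9.44*i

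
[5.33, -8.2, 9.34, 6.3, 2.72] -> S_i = Random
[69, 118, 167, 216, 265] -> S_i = 69 + 49*i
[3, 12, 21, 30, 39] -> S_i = 3 + 9*i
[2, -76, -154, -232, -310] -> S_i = 2 + -78*i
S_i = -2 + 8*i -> [-2, 6, 14, 22, 30]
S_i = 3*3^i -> [3, 9, 27, 81, 243]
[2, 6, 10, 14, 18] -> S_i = 2 + 4*i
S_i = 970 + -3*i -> [970, 967, 964, 961, 958]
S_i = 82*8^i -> [82, 656, 5248, 41984, 335872]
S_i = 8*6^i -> [8, 48, 288, 1728, 10368]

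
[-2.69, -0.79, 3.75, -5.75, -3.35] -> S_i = Random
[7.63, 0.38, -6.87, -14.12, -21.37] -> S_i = 7.63 + -7.25*i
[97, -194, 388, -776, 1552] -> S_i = 97*-2^i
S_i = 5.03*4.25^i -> [5.03, 21.38, 90.85, 386.13, 1641.06]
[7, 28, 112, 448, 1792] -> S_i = 7*4^i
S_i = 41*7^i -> [41, 287, 2009, 14063, 98441]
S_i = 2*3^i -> [2, 6, 18, 54, 162]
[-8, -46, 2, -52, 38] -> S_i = Random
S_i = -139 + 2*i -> [-139, -137, -135, -133, -131]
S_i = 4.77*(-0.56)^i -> [4.77, -2.67, 1.5, -0.84, 0.47]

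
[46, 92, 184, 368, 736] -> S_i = 46*2^i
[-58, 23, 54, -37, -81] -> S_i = Random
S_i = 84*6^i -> [84, 504, 3024, 18144, 108864]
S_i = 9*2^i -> [9, 18, 36, 72, 144]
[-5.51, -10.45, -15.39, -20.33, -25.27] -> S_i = -5.51 + -4.94*i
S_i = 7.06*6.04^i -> [7.06, 42.64, 257.56, 1555.66, 9396.2]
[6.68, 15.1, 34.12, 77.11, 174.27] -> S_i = 6.68*2.26^i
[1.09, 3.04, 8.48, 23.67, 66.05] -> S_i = 1.09*2.79^i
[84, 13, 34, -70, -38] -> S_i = Random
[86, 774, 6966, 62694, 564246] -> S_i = 86*9^i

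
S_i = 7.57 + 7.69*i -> [7.57, 15.26, 22.95, 30.64, 38.33]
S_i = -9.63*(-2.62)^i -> [-9.63, 25.23, -66.1, 173.19, -453.77]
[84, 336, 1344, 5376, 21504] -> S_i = 84*4^i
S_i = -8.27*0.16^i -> [-8.27, -1.32, -0.21, -0.03, -0.01]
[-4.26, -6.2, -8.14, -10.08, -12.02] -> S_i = -4.26 + -1.94*i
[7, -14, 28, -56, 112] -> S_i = 7*-2^i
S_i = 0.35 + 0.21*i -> [0.35, 0.56, 0.77, 0.98, 1.19]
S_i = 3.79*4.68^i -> [3.79, 17.74, 83.01, 388.49, 1818.12]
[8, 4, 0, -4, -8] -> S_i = 8 + -4*i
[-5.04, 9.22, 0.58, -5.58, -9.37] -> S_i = Random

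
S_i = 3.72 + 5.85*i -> [3.72, 9.57, 15.42, 21.27, 27.12]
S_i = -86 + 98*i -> [-86, 12, 110, 208, 306]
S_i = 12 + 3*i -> [12, 15, 18, 21, 24]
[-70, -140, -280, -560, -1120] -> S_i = -70*2^i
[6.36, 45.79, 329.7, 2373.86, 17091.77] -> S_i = 6.36*7.20^i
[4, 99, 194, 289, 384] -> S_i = 4 + 95*i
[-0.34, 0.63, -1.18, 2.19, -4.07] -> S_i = -0.34*(-1.86)^i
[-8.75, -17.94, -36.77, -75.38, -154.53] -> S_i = -8.75*2.05^i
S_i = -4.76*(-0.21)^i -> [-4.76, 1.0, -0.21, 0.04, -0.01]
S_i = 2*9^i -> [2, 18, 162, 1458, 13122]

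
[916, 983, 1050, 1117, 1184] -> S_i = 916 + 67*i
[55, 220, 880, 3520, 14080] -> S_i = 55*4^i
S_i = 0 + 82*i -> [0, 82, 164, 246, 328]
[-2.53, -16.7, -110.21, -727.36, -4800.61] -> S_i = -2.53*6.60^i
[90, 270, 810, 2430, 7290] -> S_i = 90*3^i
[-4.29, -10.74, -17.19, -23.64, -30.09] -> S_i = -4.29 + -6.45*i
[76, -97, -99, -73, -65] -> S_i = Random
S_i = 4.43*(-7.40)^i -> [4.43, -32.78, 242.59, -1795.14, 13284.05]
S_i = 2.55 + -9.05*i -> [2.55, -6.5, -15.55, -24.6, -33.65]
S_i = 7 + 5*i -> [7, 12, 17, 22, 27]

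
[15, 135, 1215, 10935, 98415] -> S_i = 15*9^i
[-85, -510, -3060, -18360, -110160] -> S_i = -85*6^i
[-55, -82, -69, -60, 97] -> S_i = Random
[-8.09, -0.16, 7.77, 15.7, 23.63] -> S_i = -8.09 + 7.93*i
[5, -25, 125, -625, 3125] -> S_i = 5*-5^i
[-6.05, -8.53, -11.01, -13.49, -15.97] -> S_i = -6.05 + -2.48*i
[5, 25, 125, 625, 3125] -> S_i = 5*5^i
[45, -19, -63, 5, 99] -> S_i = Random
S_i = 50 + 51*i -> [50, 101, 152, 203, 254]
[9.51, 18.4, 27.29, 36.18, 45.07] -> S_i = 9.51 + 8.89*i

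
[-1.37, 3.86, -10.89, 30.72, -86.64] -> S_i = -1.37*(-2.82)^i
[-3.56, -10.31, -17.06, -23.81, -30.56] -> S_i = -3.56 + -6.75*i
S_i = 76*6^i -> [76, 456, 2736, 16416, 98496]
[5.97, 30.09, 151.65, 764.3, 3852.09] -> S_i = 5.97*5.04^i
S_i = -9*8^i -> [-9, -72, -576, -4608, -36864]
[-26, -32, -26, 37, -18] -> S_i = Random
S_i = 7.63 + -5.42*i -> [7.63, 2.21, -3.21, -8.63, -14.05]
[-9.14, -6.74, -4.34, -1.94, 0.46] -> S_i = -9.14 + 2.40*i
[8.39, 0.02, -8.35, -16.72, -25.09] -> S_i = 8.39 + -8.37*i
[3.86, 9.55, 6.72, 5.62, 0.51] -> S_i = Random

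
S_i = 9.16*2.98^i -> [9.16, 27.3, 81.34, 242.41, 722.37]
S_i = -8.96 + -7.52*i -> [-8.96, -16.48, -24.0, -31.52, -39.04]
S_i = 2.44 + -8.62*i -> [2.44, -6.18, -14.8, -23.42, -32.04]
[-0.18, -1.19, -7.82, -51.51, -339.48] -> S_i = -0.18*6.59^i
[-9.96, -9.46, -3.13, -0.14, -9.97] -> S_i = Random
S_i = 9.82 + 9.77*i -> [9.82, 19.59, 29.36, 39.13, 48.9]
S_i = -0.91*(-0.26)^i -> [-0.91, 0.24, -0.06, 0.02, -0.0]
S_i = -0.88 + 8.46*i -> [-0.88, 7.58, 16.04, 24.5, 32.96]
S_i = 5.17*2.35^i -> [5.17, 12.15, 28.55, 67.1, 157.67]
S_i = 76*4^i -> [76, 304, 1216, 4864, 19456]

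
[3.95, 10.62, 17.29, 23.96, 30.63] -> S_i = 3.95 + 6.67*i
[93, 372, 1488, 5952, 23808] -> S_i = 93*4^i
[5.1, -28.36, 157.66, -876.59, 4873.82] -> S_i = 5.10*(-5.56)^i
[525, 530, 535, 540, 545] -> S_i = 525 + 5*i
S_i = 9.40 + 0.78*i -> [9.4, 10.18, 10.96, 11.74, 12.52]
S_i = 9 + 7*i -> [9, 16, 23, 30, 37]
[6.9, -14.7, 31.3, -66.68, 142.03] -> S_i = 6.90*(-2.13)^i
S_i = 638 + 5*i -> [638, 643, 648, 653, 658]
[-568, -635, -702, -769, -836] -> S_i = -568 + -67*i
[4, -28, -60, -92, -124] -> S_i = 4 + -32*i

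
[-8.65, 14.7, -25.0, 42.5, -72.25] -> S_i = -8.65*(-1.70)^i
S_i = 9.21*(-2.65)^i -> [9.21, -24.41, 64.68, -171.39, 454.2]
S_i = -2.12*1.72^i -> [-2.12, -3.65, -6.27, -10.79, -18.55]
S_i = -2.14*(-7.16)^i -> [-2.14, 15.32, -109.71, 785.51, -5624.27]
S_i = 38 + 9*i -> [38, 47, 56, 65, 74]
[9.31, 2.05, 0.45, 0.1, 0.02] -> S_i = 9.31*0.22^i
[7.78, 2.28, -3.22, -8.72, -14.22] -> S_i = 7.78 + -5.50*i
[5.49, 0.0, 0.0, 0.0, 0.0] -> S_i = 5.49*0.00^i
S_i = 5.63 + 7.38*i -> [5.63, 13.01, 20.39, 27.77, 35.15]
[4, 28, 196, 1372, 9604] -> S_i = 4*7^i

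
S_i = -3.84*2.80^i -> [-3.84, -10.75, -30.11, -84.3, -236.03]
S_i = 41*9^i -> [41, 369, 3321, 29889, 269001]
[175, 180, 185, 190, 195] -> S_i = 175 + 5*i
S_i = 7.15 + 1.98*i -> [7.15, 9.13, 11.11, 13.09, 15.07]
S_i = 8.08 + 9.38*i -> [8.08, 17.46, 26.84, 36.22, 45.6]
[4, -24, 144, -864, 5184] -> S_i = 4*-6^i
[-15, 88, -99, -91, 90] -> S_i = Random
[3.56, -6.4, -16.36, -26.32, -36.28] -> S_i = 3.56 + -9.96*i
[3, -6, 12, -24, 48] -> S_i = 3*-2^i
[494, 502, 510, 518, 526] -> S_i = 494 + 8*i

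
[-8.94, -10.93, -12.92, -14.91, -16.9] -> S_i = -8.94 + -1.99*i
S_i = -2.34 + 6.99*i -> [-2.34, 4.65, 11.64, 18.63, 25.62]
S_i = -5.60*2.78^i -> [-5.6, -15.57, -43.28, -120.32, -334.48]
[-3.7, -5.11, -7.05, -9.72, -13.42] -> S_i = -3.70*1.38^i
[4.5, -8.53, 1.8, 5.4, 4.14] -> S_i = Random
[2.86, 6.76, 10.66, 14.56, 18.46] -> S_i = 2.86 + 3.90*i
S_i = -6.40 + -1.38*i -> [-6.4, -7.78, -9.16, -10.54, -11.92]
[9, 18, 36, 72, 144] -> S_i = 9*2^i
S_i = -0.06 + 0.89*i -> [-0.06, 0.83, 1.72, 2.61, 3.5]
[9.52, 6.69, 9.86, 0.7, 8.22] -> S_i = Random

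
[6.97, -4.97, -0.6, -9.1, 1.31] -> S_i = Random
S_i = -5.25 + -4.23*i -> [-5.25, -9.48, -13.71, -17.94, -22.17]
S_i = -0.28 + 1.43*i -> [-0.28, 1.15, 2.58, 4.01, 5.44]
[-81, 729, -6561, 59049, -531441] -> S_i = -81*-9^i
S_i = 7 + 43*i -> [7, 50, 93, 136, 179]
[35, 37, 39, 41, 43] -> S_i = 35 + 2*i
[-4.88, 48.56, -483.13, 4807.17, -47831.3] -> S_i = -4.88*(-9.95)^i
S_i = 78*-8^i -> [78, -624, 4992, -39936, 319488]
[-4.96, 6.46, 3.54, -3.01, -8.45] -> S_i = Random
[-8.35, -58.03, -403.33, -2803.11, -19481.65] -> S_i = -8.35*6.95^i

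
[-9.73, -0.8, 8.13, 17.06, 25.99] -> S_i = -9.73 + 8.93*i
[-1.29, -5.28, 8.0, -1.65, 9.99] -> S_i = Random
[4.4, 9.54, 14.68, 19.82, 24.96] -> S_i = 4.40 + 5.14*i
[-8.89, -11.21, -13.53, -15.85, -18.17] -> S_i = -8.89 + -2.32*i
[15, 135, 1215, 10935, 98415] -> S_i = 15*9^i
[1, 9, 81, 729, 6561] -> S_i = 1*9^i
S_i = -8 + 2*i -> [-8, -6, -4, -2, 0]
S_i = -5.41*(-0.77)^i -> [-5.41, 4.17, -3.21, 2.47, -1.9]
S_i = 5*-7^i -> [5, -35, 245, -1715, 12005]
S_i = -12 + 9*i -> [-12, -3, 6, 15, 24]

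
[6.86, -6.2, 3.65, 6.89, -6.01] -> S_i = Random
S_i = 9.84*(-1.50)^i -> [9.84, -14.76, 22.14, -33.21, 49.82]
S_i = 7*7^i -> [7, 49, 343, 2401, 16807]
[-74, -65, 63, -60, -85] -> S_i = Random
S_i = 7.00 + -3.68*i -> [7.0, 3.32, -0.36, -4.04, -7.72]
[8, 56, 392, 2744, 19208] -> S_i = 8*7^i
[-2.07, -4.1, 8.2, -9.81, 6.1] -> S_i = Random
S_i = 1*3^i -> [1, 3, 9, 27, 81]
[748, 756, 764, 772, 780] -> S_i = 748 + 8*i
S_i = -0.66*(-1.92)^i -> [-0.66, 1.27, -2.43, 4.67, -8.97]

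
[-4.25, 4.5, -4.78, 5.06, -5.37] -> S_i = -4.25*(-1.06)^i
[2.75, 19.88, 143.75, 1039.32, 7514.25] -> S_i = 2.75*7.23^i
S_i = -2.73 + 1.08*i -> [-2.73, -1.65, -0.57, 0.51, 1.59]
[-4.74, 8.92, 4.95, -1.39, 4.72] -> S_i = Random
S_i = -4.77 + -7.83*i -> [-4.77, -12.6, -20.43, -28.26, -36.09]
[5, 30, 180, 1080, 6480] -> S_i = 5*6^i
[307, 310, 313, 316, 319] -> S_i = 307 + 3*i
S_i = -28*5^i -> [-28, -140, -700, -3500, -17500]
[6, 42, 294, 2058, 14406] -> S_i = 6*7^i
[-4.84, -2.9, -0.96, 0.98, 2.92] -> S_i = -4.84 + 1.94*i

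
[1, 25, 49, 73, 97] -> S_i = 1 + 24*i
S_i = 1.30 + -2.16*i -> [1.3, -0.86, -3.02, -5.18, -7.34]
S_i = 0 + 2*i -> [0, 2, 4, 6, 8]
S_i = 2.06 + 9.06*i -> [2.06, 11.12, 20.18, 29.24, 38.3]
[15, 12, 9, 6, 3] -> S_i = 15 + -3*i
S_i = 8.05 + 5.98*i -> [8.05, 14.03, 20.01, 25.99, 31.97]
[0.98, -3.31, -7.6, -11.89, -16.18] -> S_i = 0.98 + -4.29*i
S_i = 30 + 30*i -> [30, 60, 90, 120, 150]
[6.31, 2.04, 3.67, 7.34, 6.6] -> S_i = Random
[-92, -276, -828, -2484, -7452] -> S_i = -92*3^i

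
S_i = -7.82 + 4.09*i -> [-7.82, -3.73, 0.36, 4.45, 8.54]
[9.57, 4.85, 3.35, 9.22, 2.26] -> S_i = Random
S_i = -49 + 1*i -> [-49, -48, -47, -46, -45]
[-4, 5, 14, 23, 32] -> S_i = -4 + 9*i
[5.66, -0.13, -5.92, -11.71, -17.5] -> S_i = 5.66 + -5.79*i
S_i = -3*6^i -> [-3, -18, -108, -648, -3888]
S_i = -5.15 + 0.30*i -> [-5.15, -4.85, -4.55, -4.25, -3.95]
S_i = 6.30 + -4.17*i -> [6.3, 2.13, -2.04, -6.21, -10.38]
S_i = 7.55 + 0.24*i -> [7.55, 7.79, 8.03, 8.27, 8.51]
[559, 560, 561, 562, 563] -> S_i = 559 + 1*i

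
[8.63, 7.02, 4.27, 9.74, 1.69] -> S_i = Random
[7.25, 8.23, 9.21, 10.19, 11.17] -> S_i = 7.25 + 0.98*i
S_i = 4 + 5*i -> [4, 9, 14, 19, 24]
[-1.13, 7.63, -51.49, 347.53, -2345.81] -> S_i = -1.13*(-6.75)^i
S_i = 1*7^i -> [1, 7, 49, 343, 2401]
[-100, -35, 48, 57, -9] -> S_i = Random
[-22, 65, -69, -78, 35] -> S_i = Random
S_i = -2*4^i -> [-2, -8, -32, -128, -512]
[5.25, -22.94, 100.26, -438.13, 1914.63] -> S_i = 5.25*(-4.37)^i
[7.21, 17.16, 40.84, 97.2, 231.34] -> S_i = 7.21*2.38^i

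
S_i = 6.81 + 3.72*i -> [6.81, 10.53, 14.25, 17.97, 21.69]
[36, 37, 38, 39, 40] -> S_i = 36 + 1*i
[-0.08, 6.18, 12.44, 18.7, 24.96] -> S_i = -0.08 + 6.26*i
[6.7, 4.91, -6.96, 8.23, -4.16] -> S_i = Random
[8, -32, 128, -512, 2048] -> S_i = 8*-4^i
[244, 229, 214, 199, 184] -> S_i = 244 + -15*i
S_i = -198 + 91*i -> [-198, -107, -16, 75, 166]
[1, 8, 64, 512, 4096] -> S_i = 1*8^i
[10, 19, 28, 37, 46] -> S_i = 10 + 9*i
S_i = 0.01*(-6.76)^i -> [0.01, -0.07, 0.46, -3.09, 20.88]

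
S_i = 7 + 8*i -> [7, 15, 23, 31, 39]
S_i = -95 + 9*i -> [-95, -86, -77, -68, -59]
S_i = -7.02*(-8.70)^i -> [-7.02, 61.07, -531.34, 4622.69, -40217.41]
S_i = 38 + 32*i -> [38, 70, 102, 134, 166]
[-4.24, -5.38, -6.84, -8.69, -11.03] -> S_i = -4.24*1.27^i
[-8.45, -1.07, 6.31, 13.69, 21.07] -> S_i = -8.45 + 7.38*i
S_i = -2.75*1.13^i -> [-2.75, -3.11, -3.51, -3.97, -4.48]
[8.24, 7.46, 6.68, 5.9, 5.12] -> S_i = 8.24 + -0.78*i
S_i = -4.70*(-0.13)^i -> [-4.7, 0.61, -0.08, 0.01, -0.0]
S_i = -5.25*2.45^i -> [-5.25, -12.86, -31.51, -77.21, -189.16]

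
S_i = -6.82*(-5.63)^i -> [-6.82, 38.4, -216.17, 1217.05, -6852.01]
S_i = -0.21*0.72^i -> [-0.21, -0.15, -0.11, -0.08, -0.06]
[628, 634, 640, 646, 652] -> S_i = 628 + 6*i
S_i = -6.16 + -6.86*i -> [-6.16, -13.02, -19.88, -26.74, -33.6]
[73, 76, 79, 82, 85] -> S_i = 73 + 3*i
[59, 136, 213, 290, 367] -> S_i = 59 + 77*i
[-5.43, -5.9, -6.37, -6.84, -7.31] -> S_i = -5.43 + -0.47*i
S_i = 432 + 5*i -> [432, 437, 442, 447, 452]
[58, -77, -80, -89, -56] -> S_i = Random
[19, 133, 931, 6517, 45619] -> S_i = 19*7^i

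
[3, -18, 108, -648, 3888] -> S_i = 3*-6^i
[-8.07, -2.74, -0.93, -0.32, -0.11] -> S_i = -8.07*0.34^i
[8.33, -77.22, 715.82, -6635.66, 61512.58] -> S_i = 8.33*(-9.27)^i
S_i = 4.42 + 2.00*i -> [4.42, 6.42, 8.42, 10.42, 12.42]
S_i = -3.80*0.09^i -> [-3.8, -0.34, -0.03, -0.0, -0.0]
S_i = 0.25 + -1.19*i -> [0.25, -0.94, -2.13, -3.32, -4.51]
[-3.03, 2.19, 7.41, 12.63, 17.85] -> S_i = -3.03 + 5.22*i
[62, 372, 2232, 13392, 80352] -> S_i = 62*6^i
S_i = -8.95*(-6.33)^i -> [-8.95, 56.65, -358.62, 2270.04, -14369.37]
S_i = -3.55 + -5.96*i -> [-3.55, -9.51, -15.47, -21.43, -27.39]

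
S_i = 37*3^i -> [37, 111, 333, 999, 2997]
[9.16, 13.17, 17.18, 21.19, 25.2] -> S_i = 9.16 + 4.01*i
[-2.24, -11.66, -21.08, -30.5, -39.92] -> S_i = -2.24 + -9.42*i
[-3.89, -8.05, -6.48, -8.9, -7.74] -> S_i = Random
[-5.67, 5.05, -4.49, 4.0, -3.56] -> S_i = -5.67*(-0.89)^i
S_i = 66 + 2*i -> [66, 68, 70, 72, 74]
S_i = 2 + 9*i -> [2, 11, 20, 29, 38]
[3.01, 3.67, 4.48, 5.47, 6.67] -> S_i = 3.01*1.22^i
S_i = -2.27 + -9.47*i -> [-2.27, -11.74, -21.21, -30.68, -40.15]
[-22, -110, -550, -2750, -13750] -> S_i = -22*5^i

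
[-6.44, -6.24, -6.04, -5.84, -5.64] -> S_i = -6.44 + 0.20*i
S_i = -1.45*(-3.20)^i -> [-1.45, 4.64, -14.85, 47.51, -152.04]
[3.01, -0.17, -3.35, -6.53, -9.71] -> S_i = 3.01 + -3.18*i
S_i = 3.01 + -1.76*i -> [3.01, 1.25, -0.51, -2.27, -4.03]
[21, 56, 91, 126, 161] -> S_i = 21 + 35*i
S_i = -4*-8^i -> [-4, 32, -256, 2048, -16384]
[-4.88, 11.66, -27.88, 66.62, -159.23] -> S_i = -4.88*(-2.39)^i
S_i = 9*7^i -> [9, 63, 441, 3087, 21609]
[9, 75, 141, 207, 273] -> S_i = 9 + 66*i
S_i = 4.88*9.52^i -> [4.88, 46.46, 442.28, 4210.47, 40083.68]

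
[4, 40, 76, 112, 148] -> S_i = 4 + 36*i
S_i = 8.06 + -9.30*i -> [8.06, -1.24, -10.54, -19.84, -29.14]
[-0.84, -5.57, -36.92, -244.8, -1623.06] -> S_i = -0.84*6.63^i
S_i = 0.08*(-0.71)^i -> [0.08, -0.06, 0.04, -0.03, 0.02]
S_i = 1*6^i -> [1, 6, 36, 216, 1296]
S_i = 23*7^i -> [23, 161, 1127, 7889, 55223]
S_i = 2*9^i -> [2, 18, 162, 1458, 13122]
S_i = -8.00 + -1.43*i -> [-8.0, -9.43, -10.86, -12.29, -13.72]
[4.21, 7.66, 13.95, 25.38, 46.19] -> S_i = 4.21*1.82^i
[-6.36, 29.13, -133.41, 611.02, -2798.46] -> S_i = -6.36*(-4.58)^i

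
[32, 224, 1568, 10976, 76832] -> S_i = 32*7^i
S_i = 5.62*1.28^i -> [5.62, 7.19, 9.21, 11.79, 15.09]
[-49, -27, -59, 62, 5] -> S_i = Random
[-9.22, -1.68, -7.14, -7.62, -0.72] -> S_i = Random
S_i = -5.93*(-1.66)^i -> [-5.93, 9.84, -16.34, 27.13, -45.03]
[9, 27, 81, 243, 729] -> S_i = 9*3^i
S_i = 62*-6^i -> [62, -372, 2232, -13392, 80352]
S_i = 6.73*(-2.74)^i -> [6.73, -18.44, 50.53, -138.44, 379.33]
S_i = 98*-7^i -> [98, -686, 4802, -33614, 235298]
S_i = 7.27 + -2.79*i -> [7.27, 4.48, 1.69, -1.1, -3.89]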